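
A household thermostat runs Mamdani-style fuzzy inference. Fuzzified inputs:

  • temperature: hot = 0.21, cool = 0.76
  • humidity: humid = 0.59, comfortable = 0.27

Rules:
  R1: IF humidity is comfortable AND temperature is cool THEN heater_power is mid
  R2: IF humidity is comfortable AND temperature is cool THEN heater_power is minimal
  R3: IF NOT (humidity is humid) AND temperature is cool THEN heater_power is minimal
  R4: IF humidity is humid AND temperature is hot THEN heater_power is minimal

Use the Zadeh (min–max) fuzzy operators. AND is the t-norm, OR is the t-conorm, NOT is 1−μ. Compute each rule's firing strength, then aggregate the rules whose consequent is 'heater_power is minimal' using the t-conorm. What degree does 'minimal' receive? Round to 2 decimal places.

R1: comfortable=0.27, cool=0.76; AND[min(a, b)] → w = 0.27
R2: comfortable=0.27, cool=0.76; AND[min(a, b)] → w = 0.27
R3: ¬humid=1−0.59=0.41, cool=0.76; AND[min(a, b)] → w = 0.41
R4: humid=0.59, hot=0.21; AND[min(a, b)] → w = 0.21
Rules with consequent 'minimal': {R2, R3, R4} → strengths 0.27, 0.41, 0.21
Aggregate via t-conorm [max(a, b)]: 0.41

0.41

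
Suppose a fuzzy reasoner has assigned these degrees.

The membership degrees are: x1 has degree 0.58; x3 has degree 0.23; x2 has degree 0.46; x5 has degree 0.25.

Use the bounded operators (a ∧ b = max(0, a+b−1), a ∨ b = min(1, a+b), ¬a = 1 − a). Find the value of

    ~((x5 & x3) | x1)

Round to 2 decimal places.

x5 & x3 = max(0, a+b−1) on (0.25, 0.23) = 0.00
(x5 & x3) | x1 = min(1, a+b) on (0.00, 0.58) = 0.58
~((x5 & x3) | x1) = 1 − 0.58 = 0.42

0.42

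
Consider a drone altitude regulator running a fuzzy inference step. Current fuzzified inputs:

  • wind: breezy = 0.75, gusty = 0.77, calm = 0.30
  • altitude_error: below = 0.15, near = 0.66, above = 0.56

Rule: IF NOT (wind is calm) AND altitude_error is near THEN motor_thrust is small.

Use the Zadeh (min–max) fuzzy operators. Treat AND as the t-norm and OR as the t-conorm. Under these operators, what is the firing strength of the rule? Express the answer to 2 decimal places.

0.66

firing strength: ¬calm=1−0.30=0.70, near=0.66; AND[min(a, b)] → w = 0.66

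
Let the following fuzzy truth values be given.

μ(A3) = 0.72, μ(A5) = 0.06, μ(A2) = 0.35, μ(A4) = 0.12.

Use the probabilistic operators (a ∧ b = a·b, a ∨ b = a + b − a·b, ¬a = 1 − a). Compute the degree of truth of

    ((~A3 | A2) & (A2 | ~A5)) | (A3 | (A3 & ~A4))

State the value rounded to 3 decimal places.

0.950

~A3 = 1 − 0.7200 = 0.2800
~A3 | A2 = a + b − a·b on (0.2800, 0.3500) = 0.5320
~A5 = 1 − 0.0600 = 0.9400
A2 | ~A5 = a + b − a·b on (0.3500, 0.9400) = 0.9610
(~A3 | A2) & (A2 | ~A5) = a·b on (0.5320, 0.9610) = 0.5113
~A4 = 1 − 0.1200 = 0.8800
A3 & ~A4 = a·b on (0.7200, 0.8800) = 0.6336
A3 | (A3 & ~A4) = a + b − a·b on (0.7200, 0.6336) = 0.8974
((~A3 | A2) & (A2 | ~A5)) | (A3 | (A3 & ~A4)) = a + b − a·b on (0.5113, 0.8974) = 0.9499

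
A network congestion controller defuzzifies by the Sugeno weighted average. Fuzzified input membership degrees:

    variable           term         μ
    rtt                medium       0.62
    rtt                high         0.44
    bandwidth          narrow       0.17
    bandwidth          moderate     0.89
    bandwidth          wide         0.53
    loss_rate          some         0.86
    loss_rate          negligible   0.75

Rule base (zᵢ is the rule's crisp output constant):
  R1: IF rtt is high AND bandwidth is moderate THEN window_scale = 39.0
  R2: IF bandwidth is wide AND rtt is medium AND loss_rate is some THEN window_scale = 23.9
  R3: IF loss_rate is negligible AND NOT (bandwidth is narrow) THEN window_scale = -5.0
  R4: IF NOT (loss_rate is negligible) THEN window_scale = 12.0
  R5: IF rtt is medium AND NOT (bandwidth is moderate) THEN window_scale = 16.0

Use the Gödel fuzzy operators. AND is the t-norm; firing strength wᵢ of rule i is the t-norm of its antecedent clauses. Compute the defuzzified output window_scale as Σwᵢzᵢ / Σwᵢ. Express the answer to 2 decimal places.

R1 (z=39.0): high=0.44, moderate=0.89; AND[min(a, b)] → w = 0.44
R2 (z=23.9): wide=0.53, medium=0.62, some=0.86; AND[min(a, b)] → w = 0.53
R3 (z=-5.0): negligible=0.75, ¬narrow=1−0.17=0.83; AND[min(a, b)] → w = 0.75
R4 (z=12.0): ¬negligible=1−0.75=0.25 → w = 0.25
R5 (z=16.0): medium=0.62, ¬moderate=1−0.89=0.11; AND[min(a, b)] → w = 0.11
Weighted average = (0.44·39.0 + 0.53·23.9 + 0.75·-5.0 + 0.25·12.0 + 0.11·16.0) / (0.44 + 0.53 + 0.75 + 0.25 + 0.11)
  = 30.8370 / 2.0800 = 14.83

14.83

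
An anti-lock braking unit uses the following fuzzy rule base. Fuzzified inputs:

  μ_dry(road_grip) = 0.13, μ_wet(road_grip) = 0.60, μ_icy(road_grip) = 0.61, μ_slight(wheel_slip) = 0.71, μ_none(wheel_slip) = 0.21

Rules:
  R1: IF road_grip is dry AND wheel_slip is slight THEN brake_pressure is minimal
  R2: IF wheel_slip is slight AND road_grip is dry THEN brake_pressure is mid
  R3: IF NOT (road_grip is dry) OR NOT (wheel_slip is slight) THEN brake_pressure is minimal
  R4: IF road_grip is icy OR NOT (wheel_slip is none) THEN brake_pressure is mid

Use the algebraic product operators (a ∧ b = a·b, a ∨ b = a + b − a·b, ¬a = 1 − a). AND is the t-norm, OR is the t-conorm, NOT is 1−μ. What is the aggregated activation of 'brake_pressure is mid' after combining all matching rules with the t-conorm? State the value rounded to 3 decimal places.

0.926

R1: dry=0.13, slight=0.71; AND[a·b] → w = 0.0923
R2: slight=0.71, dry=0.13; AND[a·b] → w = 0.0923
R3: ¬dry=1−0.13=0.87, ¬slight=1−0.71=0.29; OR[a + b − a·b] → w = 0.9077
R4: icy=0.61, ¬none=1−0.21=0.79; OR[a + b − a·b] → w = 0.9181
Rules with consequent 'mid': {R2, R4} → strengths 0.0923, 0.9181
Aggregate via t-conorm [a + b − a·b]: 0.9257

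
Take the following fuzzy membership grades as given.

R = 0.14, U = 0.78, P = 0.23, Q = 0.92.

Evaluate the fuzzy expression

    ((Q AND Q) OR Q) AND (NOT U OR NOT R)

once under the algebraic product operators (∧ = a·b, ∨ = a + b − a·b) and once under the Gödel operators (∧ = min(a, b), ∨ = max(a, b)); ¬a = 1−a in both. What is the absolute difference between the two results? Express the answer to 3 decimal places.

Under algebraic product:
  Q AND Q = a·b on (0.9200, 0.9200) = 0.8464
  (Q AND Q) OR Q = a + b − a·b on (0.8464, 0.9200) = 0.9877
  NOT U = 1 − 0.7800 = 0.2200
  NOT R = 1 − 0.1400 = 0.8600
  NOT U OR NOT R = a + b − a·b on (0.2200, 0.8600) = 0.8908
  ((Q AND Q) OR Q) AND (NOT U OR NOT R) = a·b on (0.9877, 0.8908) = 0.8799
  → value = 0.8799
Under Gödel:
  Q AND Q = min(a, b) on (0.92, 0.92) = 0.92
  (Q AND Q) OR Q = max(a, b) on (0.92, 0.92) = 0.92
  NOT U = 1 − 0.78 = 0.22
  NOT R = 1 − 0.14 = 0.86
  NOT U OR NOT R = max(a, b) on (0.22, 0.86) = 0.86
  ((Q AND Q) OR Q) AND (NOT U OR NOT R) = min(a, b) on (0.92, 0.86) = 0.86
  → value = 0.8600
|0.8799 − 0.8600| = 0.020

0.020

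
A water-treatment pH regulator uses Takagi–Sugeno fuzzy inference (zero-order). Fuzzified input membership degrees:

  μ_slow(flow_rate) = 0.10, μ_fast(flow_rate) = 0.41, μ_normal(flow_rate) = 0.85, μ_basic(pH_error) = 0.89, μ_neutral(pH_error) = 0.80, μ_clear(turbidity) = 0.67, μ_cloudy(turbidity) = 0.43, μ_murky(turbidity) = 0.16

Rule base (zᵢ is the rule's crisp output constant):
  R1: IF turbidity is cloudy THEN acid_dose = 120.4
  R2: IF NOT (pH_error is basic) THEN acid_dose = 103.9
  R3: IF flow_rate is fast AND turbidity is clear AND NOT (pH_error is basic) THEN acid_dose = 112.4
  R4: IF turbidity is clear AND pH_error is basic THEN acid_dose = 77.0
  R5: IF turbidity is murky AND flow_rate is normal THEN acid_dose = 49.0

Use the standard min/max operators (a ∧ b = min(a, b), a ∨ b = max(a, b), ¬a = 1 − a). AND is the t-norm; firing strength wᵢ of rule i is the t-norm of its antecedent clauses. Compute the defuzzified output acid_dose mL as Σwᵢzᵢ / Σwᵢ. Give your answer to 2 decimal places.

91.21

R1 (z=120.4): cloudy=0.43 → w = 0.43
R2 (z=103.9): ¬basic=1−0.89=0.11 → w = 0.11
R3 (z=112.4): fast=0.41, clear=0.67, ¬basic=1−0.89=0.11; AND[min(a, b)] → w = 0.11
R4 (z=77.0): clear=0.67, basic=0.89; AND[min(a, b)] → w = 0.67
R5 (z=49.0): murky=0.16, normal=0.85; AND[min(a, b)] → w = 0.16
Weighted average = (0.43·120.4 + 0.11·103.9 + 0.11·112.4 + 0.67·77.0 + 0.16·49.0) / (0.43 + 0.11 + 0.11 + 0.67 + 0.16)
  = 134.9950 / 1.4800 = 91.21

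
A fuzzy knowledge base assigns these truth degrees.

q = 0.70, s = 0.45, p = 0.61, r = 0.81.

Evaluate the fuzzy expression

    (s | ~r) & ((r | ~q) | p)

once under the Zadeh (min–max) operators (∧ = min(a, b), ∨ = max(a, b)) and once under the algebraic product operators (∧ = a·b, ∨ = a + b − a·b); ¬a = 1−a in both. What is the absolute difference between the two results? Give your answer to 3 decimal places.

0.076

Under Zadeh (min–max):
  ~r = 1 − 0.81 = 0.19
  s | ~r = max(a, b) on (0.45, 0.19) = 0.45
  ~q = 1 − 0.70 = 0.30
  r | ~q = max(a, b) on (0.81, 0.30) = 0.81
  (r | ~q) | p = max(a, b) on (0.81, 0.61) = 0.81
  (s | ~r) & ((r | ~q) | p) = min(a, b) on (0.45, 0.81) = 0.45
  → value = 0.4500
Under algebraic product:
  ~r = 1 − 0.8100 = 0.1900
  s | ~r = a + b − a·b on (0.4500, 0.1900) = 0.5545
  ~q = 1 − 0.7000 = 0.3000
  r | ~q = a + b − a·b on (0.8100, 0.3000) = 0.8670
  (r | ~q) | p = a + b − a·b on (0.8670, 0.6100) = 0.9481
  (s | ~r) & ((r | ~q) | p) = a·b on (0.5545, 0.9481) = 0.5257
  → value = 0.5257
|0.4500 − 0.5257| = 0.076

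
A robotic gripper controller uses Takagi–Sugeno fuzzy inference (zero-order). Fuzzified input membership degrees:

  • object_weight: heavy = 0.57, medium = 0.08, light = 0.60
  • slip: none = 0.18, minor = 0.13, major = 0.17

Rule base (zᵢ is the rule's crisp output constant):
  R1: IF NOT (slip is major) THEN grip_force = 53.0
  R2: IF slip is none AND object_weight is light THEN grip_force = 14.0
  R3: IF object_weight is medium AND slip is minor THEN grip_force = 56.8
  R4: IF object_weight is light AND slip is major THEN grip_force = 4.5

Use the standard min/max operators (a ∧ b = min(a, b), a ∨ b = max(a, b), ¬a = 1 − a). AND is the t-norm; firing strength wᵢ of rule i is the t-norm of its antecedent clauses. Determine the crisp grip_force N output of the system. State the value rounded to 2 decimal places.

R1 (z=53.0): ¬major=1−0.17=0.83 → w = 0.83
R2 (z=14.0): none=0.18, light=0.60; AND[min(a, b)] → w = 0.18
R3 (z=56.8): medium=0.08, minor=0.13; AND[min(a, b)] → w = 0.08
R4 (z=4.5): light=0.60, major=0.17; AND[min(a, b)] → w = 0.17
Weighted average = (0.83·53.0 + 0.18·14.0 + 0.08·56.8 + 0.17·4.5) / (0.83 + 0.18 + 0.08 + 0.17)
  = 51.8190 / 1.2600 = 41.13

41.13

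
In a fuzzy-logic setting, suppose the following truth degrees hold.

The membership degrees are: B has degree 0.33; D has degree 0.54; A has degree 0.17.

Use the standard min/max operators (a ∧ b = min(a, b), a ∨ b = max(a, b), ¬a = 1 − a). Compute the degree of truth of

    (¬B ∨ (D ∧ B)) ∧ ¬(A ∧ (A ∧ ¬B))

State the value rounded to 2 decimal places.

¬B = 1 − 0.33 = 0.67
D ∧ B = min(a, b) on (0.54, 0.33) = 0.33
¬B ∨ (D ∧ B) = max(a, b) on (0.67, 0.33) = 0.67
¬B = 1 − 0.33 = 0.67
A ∧ ¬B = min(a, b) on (0.17, 0.67) = 0.17
A ∧ (A ∧ ¬B) = min(a, b) on (0.17, 0.17) = 0.17
¬(A ∧ (A ∧ ¬B)) = 1 − 0.17 = 0.83
(¬B ∨ (D ∧ B)) ∧ ¬(A ∧ (A ∧ ¬B)) = min(a, b) on (0.67, 0.83) = 0.67

0.67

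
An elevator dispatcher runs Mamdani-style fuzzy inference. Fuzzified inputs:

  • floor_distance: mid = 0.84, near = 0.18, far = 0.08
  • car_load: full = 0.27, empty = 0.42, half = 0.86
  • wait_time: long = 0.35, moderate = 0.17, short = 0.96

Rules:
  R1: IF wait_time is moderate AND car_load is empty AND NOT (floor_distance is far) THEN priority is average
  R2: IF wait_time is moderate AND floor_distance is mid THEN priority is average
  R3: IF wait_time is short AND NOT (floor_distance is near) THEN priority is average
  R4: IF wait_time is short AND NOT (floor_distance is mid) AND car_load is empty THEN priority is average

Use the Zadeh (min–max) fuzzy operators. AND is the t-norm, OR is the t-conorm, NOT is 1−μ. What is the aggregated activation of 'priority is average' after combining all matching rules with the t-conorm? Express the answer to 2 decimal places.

R1: moderate=0.17, empty=0.42, ¬far=1−0.08=0.92; AND[min(a, b)] → w = 0.17
R2: moderate=0.17, mid=0.84; AND[min(a, b)] → w = 0.17
R3: short=0.96, ¬near=1−0.18=0.82; AND[min(a, b)] → w = 0.82
R4: short=0.96, ¬mid=1−0.84=0.16, empty=0.42; AND[min(a, b)] → w = 0.16
Rules with consequent 'average': {R1, R2, R3, R4} → strengths 0.17, 0.17, 0.82, 0.16
Aggregate via t-conorm [max(a, b)]: 0.82

0.82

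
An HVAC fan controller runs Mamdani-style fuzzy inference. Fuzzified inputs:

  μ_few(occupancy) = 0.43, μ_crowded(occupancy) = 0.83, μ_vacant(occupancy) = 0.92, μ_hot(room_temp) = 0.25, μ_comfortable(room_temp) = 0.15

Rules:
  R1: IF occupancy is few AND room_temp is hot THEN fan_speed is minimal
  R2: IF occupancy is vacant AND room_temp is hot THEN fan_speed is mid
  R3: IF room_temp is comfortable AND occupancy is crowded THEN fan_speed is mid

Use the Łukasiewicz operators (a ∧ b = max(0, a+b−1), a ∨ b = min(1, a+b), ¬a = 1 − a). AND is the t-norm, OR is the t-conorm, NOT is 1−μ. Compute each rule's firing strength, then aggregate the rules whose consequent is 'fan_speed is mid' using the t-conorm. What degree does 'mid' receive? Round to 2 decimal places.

0.17

R1: few=0.43, hot=0.25; AND[max(0, a+b−1)] → w = 0.00
R2: vacant=0.92, hot=0.25; AND[max(0, a+b−1)] → w = 0.17
R3: comfortable=0.15, crowded=0.83; AND[max(0, a+b−1)] → w = 0.00
Rules with consequent 'mid': {R2, R3} → strengths 0.17, 0.00
Aggregate via t-conorm [min(1, a+b)]: 0.17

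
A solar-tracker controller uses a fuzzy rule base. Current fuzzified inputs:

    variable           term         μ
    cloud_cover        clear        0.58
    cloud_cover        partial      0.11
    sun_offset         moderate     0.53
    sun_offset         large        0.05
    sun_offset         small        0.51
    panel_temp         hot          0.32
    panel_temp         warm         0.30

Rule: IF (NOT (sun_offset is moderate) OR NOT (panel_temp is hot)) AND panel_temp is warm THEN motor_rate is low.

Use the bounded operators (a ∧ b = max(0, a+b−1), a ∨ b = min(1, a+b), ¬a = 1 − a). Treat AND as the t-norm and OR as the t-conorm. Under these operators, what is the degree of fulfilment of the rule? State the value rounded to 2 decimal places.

0.30

firing strength: (¬moderate=1−0.53=0.47 OR ¬hot=1−0.32=0.68) = 1.00; AND[max(0, a+b−1)] with warm=0.30 → w = 0.30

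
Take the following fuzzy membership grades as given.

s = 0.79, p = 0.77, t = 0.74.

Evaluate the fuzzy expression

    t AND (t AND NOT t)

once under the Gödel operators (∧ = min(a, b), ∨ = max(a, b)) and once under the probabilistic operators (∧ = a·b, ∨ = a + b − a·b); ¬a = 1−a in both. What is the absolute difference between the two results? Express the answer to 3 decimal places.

0.118

Under Gödel:
  NOT t = 1 − 0.74 = 0.26
  t AND NOT t = min(a, b) on (0.74, 0.26) = 0.26
  t AND (t AND NOT t) = min(a, b) on (0.74, 0.26) = 0.26
  → value = 0.2600
Under probabilistic:
  NOT t = 1 − 0.7400 = 0.2600
  t AND NOT t = a·b on (0.7400, 0.2600) = 0.1924
  t AND (t AND NOT t) = a·b on (0.7400, 0.1924) = 0.1424
  → value = 0.1424
|0.2600 − 0.1424| = 0.118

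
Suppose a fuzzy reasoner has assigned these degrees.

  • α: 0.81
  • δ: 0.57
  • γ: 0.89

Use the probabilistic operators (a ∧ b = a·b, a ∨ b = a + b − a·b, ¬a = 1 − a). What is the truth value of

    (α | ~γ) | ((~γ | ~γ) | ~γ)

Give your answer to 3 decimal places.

~γ = 1 − 0.8900 = 0.1100
α | ~γ = a + b − a·b on (0.8100, 0.1100) = 0.8309
~γ = 1 − 0.8900 = 0.1100
~γ = 1 − 0.8900 = 0.1100
~γ | ~γ = a + b − a·b on (0.1100, 0.1100) = 0.2079
~γ = 1 − 0.8900 = 0.1100
(~γ | ~γ) | ~γ = a + b − a·b on (0.2079, 0.1100) = 0.2950
(α | ~γ) | ((~γ | ~γ) | ~γ) = a + b − a·b on (0.8309, 0.2950) = 0.8808

0.881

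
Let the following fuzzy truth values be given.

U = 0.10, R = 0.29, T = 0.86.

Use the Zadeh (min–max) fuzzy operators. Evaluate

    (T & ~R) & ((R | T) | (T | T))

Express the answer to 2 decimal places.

0.71

~R = 1 − 0.29 = 0.71
T & ~R = min(a, b) on (0.86, 0.71) = 0.71
R | T = max(a, b) on (0.29, 0.86) = 0.86
T | T = max(a, b) on (0.86, 0.86) = 0.86
(R | T) | (T | T) = max(a, b) on (0.86, 0.86) = 0.86
(T & ~R) & ((R | T) | (T | T)) = min(a, b) on (0.71, 0.86) = 0.71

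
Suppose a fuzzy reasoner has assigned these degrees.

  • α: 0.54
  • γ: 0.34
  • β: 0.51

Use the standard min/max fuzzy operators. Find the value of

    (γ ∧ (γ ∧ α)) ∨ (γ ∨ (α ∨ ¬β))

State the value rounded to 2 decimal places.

γ ∧ α = min(a, b) on (0.34, 0.54) = 0.34
γ ∧ (γ ∧ α) = min(a, b) on (0.34, 0.34) = 0.34
¬β = 1 − 0.51 = 0.49
α ∨ ¬β = max(a, b) on (0.54, 0.49) = 0.54
γ ∨ (α ∨ ¬β) = max(a, b) on (0.34, 0.54) = 0.54
(γ ∧ (γ ∧ α)) ∨ (γ ∨ (α ∨ ¬β)) = max(a, b) on (0.34, 0.54) = 0.54

0.54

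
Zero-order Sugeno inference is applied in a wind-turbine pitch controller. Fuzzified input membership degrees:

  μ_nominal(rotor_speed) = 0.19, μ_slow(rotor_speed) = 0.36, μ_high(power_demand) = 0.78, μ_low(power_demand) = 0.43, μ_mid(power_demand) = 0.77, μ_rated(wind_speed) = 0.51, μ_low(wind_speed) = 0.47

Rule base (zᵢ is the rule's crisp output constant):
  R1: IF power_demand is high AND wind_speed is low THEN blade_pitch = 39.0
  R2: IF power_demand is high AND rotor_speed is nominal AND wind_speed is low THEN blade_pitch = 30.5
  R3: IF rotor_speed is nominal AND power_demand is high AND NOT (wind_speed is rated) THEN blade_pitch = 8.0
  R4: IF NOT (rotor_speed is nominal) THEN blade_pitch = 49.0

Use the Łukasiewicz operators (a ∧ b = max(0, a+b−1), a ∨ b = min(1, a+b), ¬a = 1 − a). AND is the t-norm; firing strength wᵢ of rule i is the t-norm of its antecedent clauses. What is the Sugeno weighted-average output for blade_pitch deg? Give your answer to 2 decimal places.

46.64

R1 (z=39.0): high=0.78, low=0.47; AND[max(0, a+b−1)] → w = 0.25
R2 (z=30.5): high=0.78, nominal=0.19, low=0.47; AND[max(0, a+b−1)] → w = 0.00
R3 (z=8.0): nominal=0.19, high=0.78, ¬rated=1−0.51=0.49; AND[max(0, a+b−1)] → w = 0.00
R4 (z=49.0): ¬nominal=1−0.19=0.81 → w = 0.81
Weighted average = (0.25·39.0 + 0.00·30.5 + 0.00·8.0 + 0.81·49.0) / (0.25 + 0.00 + 0.00 + 0.81)
  = 49.4400 / 1.0600 = 46.64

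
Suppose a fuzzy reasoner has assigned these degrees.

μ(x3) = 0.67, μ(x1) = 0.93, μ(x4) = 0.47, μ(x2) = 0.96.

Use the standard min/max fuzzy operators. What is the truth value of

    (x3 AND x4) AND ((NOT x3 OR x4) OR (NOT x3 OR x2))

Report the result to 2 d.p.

0.47

x3 AND x4 = min(a, b) on (0.67, 0.47) = 0.47
NOT x3 = 1 − 0.67 = 0.33
NOT x3 OR x4 = max(a, b) on (0.33, 0.47) = 0.47
NOT x3 = 1 − 0.67 = 0.33
NOT x3 OR x2 = max(a, b) on (0.33, 0.96) = 0.96
(NOT x3 OR x4) OR (NOT x3 OR x2) = max(a, b) on (0.47, 0.96) = 0.96
(x3 AND x4) AND ((NOT x3 OR x4) OR (NOT x3 OR x2)) = min(a, b) on (0.47, 0.96) = 0.47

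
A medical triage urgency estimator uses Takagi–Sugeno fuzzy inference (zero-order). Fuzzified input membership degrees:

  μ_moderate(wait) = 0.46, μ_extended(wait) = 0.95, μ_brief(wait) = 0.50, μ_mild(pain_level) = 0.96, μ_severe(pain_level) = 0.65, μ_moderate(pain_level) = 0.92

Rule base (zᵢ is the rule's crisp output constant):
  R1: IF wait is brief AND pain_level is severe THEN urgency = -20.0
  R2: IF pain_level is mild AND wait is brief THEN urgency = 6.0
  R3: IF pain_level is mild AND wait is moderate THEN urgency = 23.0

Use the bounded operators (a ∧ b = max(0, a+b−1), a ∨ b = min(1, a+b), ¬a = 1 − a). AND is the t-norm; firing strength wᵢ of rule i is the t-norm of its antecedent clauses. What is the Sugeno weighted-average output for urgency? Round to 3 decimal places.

R1 (z=-20.0): brief=0.50, severe=0.65; AND[max(0, a+b−1)] → w = 0.15
R2 (z=6.0): mild=0.96, brief=0.50; AND[max(0, a+b−1)] → w = 0.46
R3 (z=23.0): mild=0.96, moderate=0.46; AND[max(0, a+b−1)] → w = 0.42
Weighted average = (0.15·-20.0 + 0.46·6.0 + 0.42·23.0) / (0.15 + 0.46 + 0.42)
  = 9.4200 / 1.0300 = 9.146

9.146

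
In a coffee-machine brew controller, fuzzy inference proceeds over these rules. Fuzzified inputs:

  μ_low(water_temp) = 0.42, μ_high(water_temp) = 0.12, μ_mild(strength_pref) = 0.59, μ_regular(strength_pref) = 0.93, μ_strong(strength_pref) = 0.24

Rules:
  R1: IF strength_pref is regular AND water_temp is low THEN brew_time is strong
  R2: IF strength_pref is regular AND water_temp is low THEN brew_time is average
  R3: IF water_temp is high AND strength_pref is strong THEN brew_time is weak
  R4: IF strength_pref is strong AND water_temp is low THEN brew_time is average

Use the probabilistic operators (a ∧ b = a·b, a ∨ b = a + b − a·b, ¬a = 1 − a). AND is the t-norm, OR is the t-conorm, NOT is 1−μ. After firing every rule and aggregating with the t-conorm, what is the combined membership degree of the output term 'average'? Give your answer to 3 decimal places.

R1: regular=0.93, low=0.42; AND[a·b] → w = 0.3906
R2: regular=0.93, low=0.42; AND[a·b] → w = 0.3906
R3: high=0.12, strong=0.24; AND[a·b] → w = 0.0288
R4: strong=0.24, low=0.42; AND[a·b] → w = 0.1008
Rules with consequent 'average': {R2, R4} → strengths 0.3906, 0.1008
Aggregate via t-conorm [a + b − a·b]: 0.4520

0.452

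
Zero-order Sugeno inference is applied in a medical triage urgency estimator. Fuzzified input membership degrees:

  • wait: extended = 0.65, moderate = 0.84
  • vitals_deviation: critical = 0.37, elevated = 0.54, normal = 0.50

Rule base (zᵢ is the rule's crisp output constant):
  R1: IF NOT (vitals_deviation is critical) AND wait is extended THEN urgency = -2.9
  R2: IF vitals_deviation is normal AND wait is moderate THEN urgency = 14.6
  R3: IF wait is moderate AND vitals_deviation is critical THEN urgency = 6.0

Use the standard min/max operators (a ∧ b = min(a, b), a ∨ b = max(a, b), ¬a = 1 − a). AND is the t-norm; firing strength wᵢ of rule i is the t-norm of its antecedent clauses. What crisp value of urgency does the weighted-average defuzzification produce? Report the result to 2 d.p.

5.13

R1 (z=-2.9): ¬critical=1−0.37=0.63, extended=0.65; AND[min(a, b)] → w = 0.63
R2 (z=14.6): normal=0.50, moderate=0.84; AND[min(a, b)] → w = 0.50
R3 (z=6.0): moderate=0.84, critical=0.37; AND[min(a, b)] → w = 0.37
Weighted average = (0.63·-2.9 + 0.50·14.6 + 0.37·6.0) / (0.63 + 0.50 + 0.37)
  = 7.6930 / 1.5000 = 5.13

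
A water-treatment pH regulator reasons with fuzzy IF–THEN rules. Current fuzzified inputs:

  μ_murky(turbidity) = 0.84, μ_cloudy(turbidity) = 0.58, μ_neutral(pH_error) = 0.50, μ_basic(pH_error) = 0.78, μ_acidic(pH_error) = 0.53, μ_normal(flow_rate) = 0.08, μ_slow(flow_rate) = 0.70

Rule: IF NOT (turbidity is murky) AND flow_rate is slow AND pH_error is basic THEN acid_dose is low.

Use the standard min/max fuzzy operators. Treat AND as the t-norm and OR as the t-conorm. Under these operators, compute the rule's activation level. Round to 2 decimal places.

0.16

firing strength: ¬murky=1−0.84=0.16, slow=0.70, basic=0.78; AND[min(a, b)] → w = 0.16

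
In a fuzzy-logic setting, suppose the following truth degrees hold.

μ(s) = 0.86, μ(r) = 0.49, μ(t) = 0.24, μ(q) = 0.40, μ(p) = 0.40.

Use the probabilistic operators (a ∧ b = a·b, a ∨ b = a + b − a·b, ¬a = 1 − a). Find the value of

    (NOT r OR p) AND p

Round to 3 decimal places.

NOT r = 1 − 0.4900 = 0.5100
NOT r OR p = a + b − a·b on (0.5100, 0.4000) = 0.7060
(NOT r OR p) AND p = a·b on (0.7060, 0.4000) = 0.2824

0.282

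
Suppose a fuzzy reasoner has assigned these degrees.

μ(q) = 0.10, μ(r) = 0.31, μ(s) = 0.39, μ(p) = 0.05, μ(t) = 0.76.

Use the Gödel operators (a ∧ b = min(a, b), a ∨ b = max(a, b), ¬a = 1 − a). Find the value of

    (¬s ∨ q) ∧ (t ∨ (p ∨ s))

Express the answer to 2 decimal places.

0.61

¬s = 1 − 0.39 = 0.61
¬s ∨ q = max(a, b) on (0.61, 0.10) = 0.61
p ∨ s = max(a, b) on (0.05, 0.39) = 0.39
t ∨ (p ∨ s) = max(a, b) on (0.76, 0.39) = 0.76
(¬s ∨ q) ∧ (t ∨ (p ∨ s)) = min(a, b) on (0.61, 0.76) = 0.61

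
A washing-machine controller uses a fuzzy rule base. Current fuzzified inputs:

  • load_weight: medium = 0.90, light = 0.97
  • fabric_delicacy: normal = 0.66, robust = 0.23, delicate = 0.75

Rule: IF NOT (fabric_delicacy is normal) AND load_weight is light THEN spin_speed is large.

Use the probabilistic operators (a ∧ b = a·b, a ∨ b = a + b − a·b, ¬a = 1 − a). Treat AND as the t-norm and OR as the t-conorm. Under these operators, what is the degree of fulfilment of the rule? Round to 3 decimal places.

firing strength: ¬normal=1−0.66=0.34, light=0.97; AND[a·b] → w = 0.3298

0.330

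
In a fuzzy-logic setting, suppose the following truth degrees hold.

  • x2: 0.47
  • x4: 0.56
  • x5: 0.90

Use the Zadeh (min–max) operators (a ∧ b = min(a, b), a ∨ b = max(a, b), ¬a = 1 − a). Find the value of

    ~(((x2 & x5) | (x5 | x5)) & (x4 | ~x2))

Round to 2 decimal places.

0.44

x2 & x5 = min(a, b) on (0.47, 0.90) = 0.47
x5 | x5 = max(a, b) on (0.90, 0.90) = 0.90
(x2 & x5) | (x5 | x5) = max(a, b) on (0.47, 0.90) = 0.90
~x2 = 1 − 0.47 = 0.53
x4 | ~x2 = max(a, b) on (0.56, 0.53) = 0.56
((x2 & x5) | (x5 | x5)) & (x4 | ~x2) = min(a, b) on (0.90, 0.56) = 0.56
~(((x2 & x5) | (x5 | x5)) & (x4 | ~x2)) = 1 − 0.56 = 0.44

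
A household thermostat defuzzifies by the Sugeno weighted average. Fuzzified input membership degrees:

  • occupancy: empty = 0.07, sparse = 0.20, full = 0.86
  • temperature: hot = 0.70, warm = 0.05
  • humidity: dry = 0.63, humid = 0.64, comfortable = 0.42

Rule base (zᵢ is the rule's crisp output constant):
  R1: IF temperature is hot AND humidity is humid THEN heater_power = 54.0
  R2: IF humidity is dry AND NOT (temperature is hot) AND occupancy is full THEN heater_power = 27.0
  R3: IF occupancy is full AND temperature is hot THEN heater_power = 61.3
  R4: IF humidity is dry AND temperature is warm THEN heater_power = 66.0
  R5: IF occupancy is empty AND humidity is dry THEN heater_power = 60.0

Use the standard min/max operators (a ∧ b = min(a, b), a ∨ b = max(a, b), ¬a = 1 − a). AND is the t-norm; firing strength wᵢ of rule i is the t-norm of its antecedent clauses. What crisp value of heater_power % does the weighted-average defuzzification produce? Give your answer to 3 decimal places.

52.881

R1 (z=54.0): hot=0.70, humid=0.64; AND[min(a, b)] → w = 0.64
R2 (z=27.0): dry=0.63, ¬hot=1−0.70=0.30, full=0.86; AND[min(a, b)] → w = 0.30
R3 (z=61.3): full=0.86, hot=0.70; AND[min(a, b)] → w = 0.70
R4 (z=66.0): dry=0.63, warm=0.05; AND[min(a, b)] → w = 0.05
R5 (z=60.0): empty=0.07, dry=0.63; AND[min(a, b)] → w = 0.07
Weighted average = (0.64·54.0 + 0.30·27.0 + 0.70·61.3 + 0.05·66.0 + 0.07·60.0) / (0.64 + 0.30 + 0.70 + 0.05 + 0.07)
  = 93.0700 / 1.7600 = 52.881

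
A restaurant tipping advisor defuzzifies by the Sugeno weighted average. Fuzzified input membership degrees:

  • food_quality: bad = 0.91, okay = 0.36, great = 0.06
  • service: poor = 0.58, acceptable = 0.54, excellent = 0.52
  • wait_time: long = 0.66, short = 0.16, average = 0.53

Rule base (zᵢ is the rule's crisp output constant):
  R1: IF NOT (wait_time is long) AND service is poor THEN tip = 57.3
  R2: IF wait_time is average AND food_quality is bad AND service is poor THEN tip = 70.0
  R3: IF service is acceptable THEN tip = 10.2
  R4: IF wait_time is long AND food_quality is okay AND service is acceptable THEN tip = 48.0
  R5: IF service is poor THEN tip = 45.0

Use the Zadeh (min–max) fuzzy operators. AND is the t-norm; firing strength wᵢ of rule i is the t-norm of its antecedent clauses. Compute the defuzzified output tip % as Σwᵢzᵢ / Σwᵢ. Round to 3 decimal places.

44.881

R1 (z=57.3): ¬long=1−0.66=0.34, poor=0.58; AND[min(a, b)] → w = 0.34
R2 (z=70.0): average=0.53, bad=0.91, poor=0.58; AND[min(a, b)] → w = 0.53
R3 (z=10.2): acceptable=0.54 → w = 0.54
R4 (z=48.0): long=0.66, okay=0.36, acceptable=0.54; AND[min(a, b)] → w = 0.36
R5 (z=45.0): poor=0.58 → w = 0.58
Weighted average = (0.34·57.3 + 0.53·70.0 + 0.54·10.2 + 0.36·48.0 + 0.58·45.0) / (0.34 + 0.53 + 0.54 + 0.36 + 0.58)
  = 105.4700 / 2.3500 = 44.881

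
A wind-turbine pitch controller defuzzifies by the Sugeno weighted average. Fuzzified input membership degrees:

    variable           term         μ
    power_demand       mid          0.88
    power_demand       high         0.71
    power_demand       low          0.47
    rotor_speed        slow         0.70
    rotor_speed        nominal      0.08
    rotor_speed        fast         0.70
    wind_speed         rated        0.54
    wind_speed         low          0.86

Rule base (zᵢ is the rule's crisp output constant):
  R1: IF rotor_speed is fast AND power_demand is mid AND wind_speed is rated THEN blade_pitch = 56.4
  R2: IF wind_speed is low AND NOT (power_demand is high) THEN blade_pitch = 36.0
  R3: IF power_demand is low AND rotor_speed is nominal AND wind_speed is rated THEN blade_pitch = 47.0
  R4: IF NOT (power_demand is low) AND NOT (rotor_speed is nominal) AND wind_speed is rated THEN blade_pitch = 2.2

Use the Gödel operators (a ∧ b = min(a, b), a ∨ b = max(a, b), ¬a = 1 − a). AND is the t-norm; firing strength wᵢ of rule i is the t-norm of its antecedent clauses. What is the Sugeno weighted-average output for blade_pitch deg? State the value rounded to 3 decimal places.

R1 (z=56.4): fast=0.70, mid=0.88, rated=0.54; AND[min(a, b)] → w = 0.54
R2 (z=36.0): low=0.86, ¬high=1−0.71=0.29; AND[min(a, b)] → w = 0.29
R3 (z=47.0): low=0.47, nominal=0.08, rated=0.54; AND[min(a, b)] → w = 0.08
R4 (z=2.2): ¬low=1−0.47=0.53, ¬nominal=1−0.08=0.92, rated=0.54; AND[min(a, b)] → w = 0.53
Weighted average = (0.54·56.4 + 0.29·36.0 + 0.08·47.0 + 0.53·2.2) / (0.54 + 0.29 + 0.08 + 0.53)
  = 45.8220 / 1.4400 = 31.821

31.821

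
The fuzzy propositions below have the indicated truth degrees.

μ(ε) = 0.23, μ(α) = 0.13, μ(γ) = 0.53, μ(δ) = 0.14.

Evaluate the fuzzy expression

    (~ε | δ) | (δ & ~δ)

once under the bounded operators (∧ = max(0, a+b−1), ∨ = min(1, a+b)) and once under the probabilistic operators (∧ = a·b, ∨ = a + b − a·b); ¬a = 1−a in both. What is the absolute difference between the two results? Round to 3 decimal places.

0.084

Under bounded:
  ~ε = 1 − 0.23 = 0.77
  ~ε | δ = min(1, a+b) on (0.77, 0.14) = 0.91
  ~δ = 1 − 0.14 = 0.86
  δ & ~δ = max(0, a+b−1) on (0.14, 0.86) = 0.00
  (~ε | δ) | (δ & ~δ) = min(1, a+b) on (0.91, 0.00) = 0.91
  → value = 0.9100
Under probabilistic:
  ~ε = 1 − 0.2300 = 0.7700
  ~ε | δ = a + b − a·b on (0.7700, 0.1400) = 0.8022
  ~δ = 1 − 0.1400 = 0.8600
  δ & ~δ = a·b on (0.1400, 0.8600) = 0.1204
  (~ε | δ) | (δ & ~δ) = a + b − a·b on (0.8022, 0.1204) = 0.8260
  → value = 0.8260
|0.9100 − 0.8260| = 0.084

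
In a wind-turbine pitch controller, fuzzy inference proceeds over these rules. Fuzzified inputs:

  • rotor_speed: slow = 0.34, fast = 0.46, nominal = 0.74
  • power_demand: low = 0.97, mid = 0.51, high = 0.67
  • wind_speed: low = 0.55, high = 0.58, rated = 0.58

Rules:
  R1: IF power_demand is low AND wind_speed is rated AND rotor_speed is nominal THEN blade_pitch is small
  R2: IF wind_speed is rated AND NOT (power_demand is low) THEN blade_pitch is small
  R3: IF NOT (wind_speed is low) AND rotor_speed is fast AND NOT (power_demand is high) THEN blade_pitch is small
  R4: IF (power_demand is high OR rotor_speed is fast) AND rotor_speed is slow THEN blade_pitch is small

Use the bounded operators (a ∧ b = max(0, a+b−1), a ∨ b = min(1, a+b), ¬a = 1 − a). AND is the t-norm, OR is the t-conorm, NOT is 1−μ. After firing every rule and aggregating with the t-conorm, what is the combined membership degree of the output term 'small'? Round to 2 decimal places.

R1: low=0.97, rated=0.58, nominal=0.74; AND[max(0, a+b−1)] → w = 0.29
R2: rated=0.58, ¬low=1−0.97=0.03; AND[max(0, a+b−1)] → w = 0.00
R3: ¬low=1−0.55=0.45, fast=0.46, ¬high=1−0.67=0.33; AND[max(0, a+b−1)] → w = 0.00
R4: (high=0.67 OR fast=0.46) = 1.00; AND[max(0, a+b−1)] with slow=0.34 → w = 0.34
Rules with consequent 'small': {R1, R2, R3, R4} → strengths 0.29, 0.00, 0.00, 0.34
Aggregate via t-conorm [min(1, a+b)]: 0.63

0.63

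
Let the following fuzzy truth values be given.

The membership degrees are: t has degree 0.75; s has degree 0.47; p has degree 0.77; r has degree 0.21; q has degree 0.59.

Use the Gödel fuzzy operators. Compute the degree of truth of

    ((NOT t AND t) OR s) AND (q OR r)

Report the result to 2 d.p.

0.47

NOT t = 1 − 0.75 = 0.25
NOT t AND t = min(a, b) on (0.25, 0.75) = 0.25
(NOT t AND t) OR s = max(a, b) on (0.25, 0.47) = 0.47
q OR r = max(a, b) on (0.59, 0.21) = 0.59
((NOT t AND t) OR s) AND (q OR r) = min(a, b) on (0.47, 0.59) = 0.47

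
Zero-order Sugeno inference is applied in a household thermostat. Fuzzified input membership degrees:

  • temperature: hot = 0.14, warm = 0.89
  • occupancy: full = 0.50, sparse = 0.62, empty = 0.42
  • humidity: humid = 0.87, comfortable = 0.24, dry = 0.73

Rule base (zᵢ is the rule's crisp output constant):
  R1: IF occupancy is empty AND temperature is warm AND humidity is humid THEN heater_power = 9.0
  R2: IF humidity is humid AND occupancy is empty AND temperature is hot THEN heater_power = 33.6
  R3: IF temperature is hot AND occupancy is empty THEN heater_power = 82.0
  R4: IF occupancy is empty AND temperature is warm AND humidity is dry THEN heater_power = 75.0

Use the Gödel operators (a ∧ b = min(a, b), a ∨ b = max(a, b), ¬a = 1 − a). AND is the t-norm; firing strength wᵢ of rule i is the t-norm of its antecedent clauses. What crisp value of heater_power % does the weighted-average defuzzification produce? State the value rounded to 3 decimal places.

45.950

R1 (z=9.0): empty=0.42, warm=0.89, humid=0.87; AND[min(a, b)] → w = 0.42
R2 (z=33.6): humid=0.87, empty=0.42, hot=0.14; AND[min(a, b)] → w = 0.14
R3 (z=82.0): hot=0.14, empty=0.42; AND[min(a, b)] → w = 0.14
R4 (z=75.0): empty=0.42, warm=0.89, dry=0.73; AND[min(a, b)] → w = 0.42
Weighted average = (0.42·9.0 + 0.14·33.6 + 0.14·82.0 + 0.42·75.0) / (0.42 + 0.14 + 0.14 + 0.42)
  = 51.4640 / 1.1200 = 45.950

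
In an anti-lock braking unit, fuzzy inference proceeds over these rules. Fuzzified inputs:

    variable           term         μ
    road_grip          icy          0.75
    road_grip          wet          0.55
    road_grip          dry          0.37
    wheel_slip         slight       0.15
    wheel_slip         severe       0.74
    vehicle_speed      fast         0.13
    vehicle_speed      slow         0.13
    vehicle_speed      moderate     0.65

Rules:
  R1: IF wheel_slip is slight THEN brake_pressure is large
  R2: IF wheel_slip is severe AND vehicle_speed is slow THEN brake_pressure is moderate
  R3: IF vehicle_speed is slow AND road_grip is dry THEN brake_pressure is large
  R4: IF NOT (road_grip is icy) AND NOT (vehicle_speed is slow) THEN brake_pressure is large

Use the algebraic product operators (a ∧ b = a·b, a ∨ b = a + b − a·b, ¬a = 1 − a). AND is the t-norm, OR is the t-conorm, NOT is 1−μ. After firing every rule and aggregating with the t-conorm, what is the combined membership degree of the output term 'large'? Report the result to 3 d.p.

0.367

R1: slight=0.15 → w = 0.1500
R2: severe=0.74, slow=0.13; AND[a·b] → w = 0.0962
R3: slow=0.13, dry=0.37; AND[a·b] → w = 0.0481
R4: ¬icy=1−0.75=0.25, ¬slow=1−0.13=0.87; AND[a·b] → w = 0.2175
Rules with consequent 'large': {R1, R3, R4} → strengths 0.1500, 0.0481, 0.2175
Aggregate via t-conorm [a + b − a·b]: 0.3669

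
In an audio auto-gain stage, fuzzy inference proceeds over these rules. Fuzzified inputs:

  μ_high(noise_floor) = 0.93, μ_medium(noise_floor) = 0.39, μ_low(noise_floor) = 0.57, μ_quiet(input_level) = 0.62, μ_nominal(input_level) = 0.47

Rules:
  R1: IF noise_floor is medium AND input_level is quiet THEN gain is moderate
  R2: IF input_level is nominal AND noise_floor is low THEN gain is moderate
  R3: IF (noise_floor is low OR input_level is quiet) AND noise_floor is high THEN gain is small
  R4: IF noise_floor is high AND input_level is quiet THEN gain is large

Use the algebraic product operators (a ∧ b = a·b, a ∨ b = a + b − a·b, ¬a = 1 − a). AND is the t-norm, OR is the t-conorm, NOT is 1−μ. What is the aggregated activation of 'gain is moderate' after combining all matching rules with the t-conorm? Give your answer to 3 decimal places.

0.445

R1: medium=0.39, quiet=0.62; AND[a·b] → w = 0.2418
R2: nominal=0.47, low=0.57; AND[a·b] → w = 0.2679
R3: (low=0.57 OR quiet=0.62) = 0.8366; AND[a·b] with high=0.93 → w = 0.7780
R4: high=0.93, quiet=0.62; AND[a·b] → w = 0.5766
Rules with consequent 'moderate': {R1, R2} → strengths 0.2418, 0.2679
Aggregate via t-conorm [a + b − a·b]: 0.4449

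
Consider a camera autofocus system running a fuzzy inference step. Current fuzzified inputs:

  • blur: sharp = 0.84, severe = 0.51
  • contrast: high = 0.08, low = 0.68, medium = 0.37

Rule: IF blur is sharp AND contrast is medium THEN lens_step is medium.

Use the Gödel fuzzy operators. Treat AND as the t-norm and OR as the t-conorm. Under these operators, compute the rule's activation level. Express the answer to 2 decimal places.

firing strength: sharp=0.84, medium=0.37; AND[min(a, b)] → w = 0.37

0.37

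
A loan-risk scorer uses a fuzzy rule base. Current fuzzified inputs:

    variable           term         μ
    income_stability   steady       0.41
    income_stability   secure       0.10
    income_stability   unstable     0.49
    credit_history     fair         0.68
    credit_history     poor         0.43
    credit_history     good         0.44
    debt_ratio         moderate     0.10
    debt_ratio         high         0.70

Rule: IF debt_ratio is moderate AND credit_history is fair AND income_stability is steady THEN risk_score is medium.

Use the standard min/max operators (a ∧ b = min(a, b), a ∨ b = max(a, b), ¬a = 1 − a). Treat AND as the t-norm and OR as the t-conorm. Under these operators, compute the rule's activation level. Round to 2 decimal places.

0.10

firing strength: moderate=0.10, fair=0.68, steady=0.41; AND[min(a, b)] → w = 0.10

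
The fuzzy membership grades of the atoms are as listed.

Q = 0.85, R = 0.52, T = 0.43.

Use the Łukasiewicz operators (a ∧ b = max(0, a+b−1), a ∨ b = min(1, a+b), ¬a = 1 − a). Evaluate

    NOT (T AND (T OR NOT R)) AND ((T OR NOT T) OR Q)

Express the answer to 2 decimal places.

0.66

NOT R = 1 − 0.52 = 0.48
T OR NOT R = min(1, a+b) on (0.43, 0.48) = 0.91
T AND (T OR NOT R) = max(0, a+b−1) on (0.43, 0.91) = 0.34
NOT (T AND (T OR NOT R)) = 1 − 0.34 = 0.66
NOT T = 1 − 0.43 = 0.57
T OR NOT T = min(1, a+b) on (0.43, 0.57) = 1.00
(T OR NOT T) OR Q = min(1, a+b) on (1.00, 0.85) = 1.00
NOT (T AND (T OR NOT R)) AND ((T OR NOT T) OR Q) = max(0, a+b−1) on (0.66, 1.00) = 0.66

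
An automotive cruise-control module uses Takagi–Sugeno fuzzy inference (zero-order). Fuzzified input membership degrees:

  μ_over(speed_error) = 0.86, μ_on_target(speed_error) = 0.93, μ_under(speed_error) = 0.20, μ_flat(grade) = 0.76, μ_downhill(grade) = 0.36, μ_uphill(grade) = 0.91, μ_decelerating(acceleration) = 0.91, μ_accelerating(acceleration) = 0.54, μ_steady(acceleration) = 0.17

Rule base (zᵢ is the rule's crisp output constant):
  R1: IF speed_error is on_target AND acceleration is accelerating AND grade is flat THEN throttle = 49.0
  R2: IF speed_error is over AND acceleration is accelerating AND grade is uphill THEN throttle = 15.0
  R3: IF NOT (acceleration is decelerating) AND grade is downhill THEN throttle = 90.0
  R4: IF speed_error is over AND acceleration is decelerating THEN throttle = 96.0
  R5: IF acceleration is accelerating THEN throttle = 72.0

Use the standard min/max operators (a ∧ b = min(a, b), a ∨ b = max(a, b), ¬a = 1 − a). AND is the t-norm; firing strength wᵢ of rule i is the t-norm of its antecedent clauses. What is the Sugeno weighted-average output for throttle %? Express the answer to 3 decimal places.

63.852

R1 (z=49.0): on_target=0.93, accelerating=0.54, flat=0.76; AND[min(a, b)] → w = 0.54
R2 (z=15.0): over=0.86, accelerating=0.54, uphill=0.91; AND[min(a, b)] → w = 0.54
R3 (z=90.0): ¬decelerating=1−0.91=0.09, downhill=0.36; AND[min(a, b)] → w = 0.09
R4 (z=96.0): over=0.86, decelerating=0.91; AND[min(a, b)] → w = 0.86
R5 (z=72.0): accelerating=0.54 → w = 0.54
Weighted average = (0.54·49.0 + 0.54·15.0 + 0.09·90.0 + 0.86·96.0 + 0.54·72.0) / (0.54 + 0.54 + 0.09 + 0.86 + 0.54)
  = 164.1000 / 2.5700 = 63.852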